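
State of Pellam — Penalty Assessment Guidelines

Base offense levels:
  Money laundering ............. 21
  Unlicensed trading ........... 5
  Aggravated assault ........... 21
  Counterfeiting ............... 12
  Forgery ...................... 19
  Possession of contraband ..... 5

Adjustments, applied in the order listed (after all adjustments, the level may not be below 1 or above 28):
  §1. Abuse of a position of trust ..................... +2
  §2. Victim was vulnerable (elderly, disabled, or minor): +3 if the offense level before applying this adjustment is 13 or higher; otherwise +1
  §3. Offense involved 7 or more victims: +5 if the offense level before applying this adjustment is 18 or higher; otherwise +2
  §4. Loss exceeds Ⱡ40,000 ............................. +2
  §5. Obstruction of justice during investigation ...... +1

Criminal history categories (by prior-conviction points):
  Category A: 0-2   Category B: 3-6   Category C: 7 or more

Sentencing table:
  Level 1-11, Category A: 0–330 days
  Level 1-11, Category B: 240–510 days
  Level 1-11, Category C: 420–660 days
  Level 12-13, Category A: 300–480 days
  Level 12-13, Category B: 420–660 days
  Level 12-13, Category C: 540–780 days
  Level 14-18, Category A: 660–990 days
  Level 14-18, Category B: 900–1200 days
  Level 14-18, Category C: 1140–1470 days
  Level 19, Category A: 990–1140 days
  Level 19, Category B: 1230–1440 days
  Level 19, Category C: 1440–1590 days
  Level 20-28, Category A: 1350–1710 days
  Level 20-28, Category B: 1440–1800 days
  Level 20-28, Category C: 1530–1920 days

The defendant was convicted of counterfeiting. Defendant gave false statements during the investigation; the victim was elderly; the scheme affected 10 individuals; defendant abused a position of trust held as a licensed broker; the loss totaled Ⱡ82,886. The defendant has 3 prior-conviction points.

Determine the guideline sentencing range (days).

1440-1800 days

Base offense level for counterfeiting: 12.
§1 applies: 12 + 2 = 14.
§2 applies (level before this adjustment is 14 ≥ 13, so +3): 14 + 3 = 17.
§3 applies (level before this adjustment is 17 < 18, so +2): 17 + 2 = 19.
§4 applies: 19 + 2 = 21.
§5 applies: 21 + 1 = 22.
Final offense level: 22.
Criminal history: 3 prior points → Category B (3-6).
Level 22 falls in the 20-28 band.
Grid: Level 20-28 × Category B = 1440-1800 days.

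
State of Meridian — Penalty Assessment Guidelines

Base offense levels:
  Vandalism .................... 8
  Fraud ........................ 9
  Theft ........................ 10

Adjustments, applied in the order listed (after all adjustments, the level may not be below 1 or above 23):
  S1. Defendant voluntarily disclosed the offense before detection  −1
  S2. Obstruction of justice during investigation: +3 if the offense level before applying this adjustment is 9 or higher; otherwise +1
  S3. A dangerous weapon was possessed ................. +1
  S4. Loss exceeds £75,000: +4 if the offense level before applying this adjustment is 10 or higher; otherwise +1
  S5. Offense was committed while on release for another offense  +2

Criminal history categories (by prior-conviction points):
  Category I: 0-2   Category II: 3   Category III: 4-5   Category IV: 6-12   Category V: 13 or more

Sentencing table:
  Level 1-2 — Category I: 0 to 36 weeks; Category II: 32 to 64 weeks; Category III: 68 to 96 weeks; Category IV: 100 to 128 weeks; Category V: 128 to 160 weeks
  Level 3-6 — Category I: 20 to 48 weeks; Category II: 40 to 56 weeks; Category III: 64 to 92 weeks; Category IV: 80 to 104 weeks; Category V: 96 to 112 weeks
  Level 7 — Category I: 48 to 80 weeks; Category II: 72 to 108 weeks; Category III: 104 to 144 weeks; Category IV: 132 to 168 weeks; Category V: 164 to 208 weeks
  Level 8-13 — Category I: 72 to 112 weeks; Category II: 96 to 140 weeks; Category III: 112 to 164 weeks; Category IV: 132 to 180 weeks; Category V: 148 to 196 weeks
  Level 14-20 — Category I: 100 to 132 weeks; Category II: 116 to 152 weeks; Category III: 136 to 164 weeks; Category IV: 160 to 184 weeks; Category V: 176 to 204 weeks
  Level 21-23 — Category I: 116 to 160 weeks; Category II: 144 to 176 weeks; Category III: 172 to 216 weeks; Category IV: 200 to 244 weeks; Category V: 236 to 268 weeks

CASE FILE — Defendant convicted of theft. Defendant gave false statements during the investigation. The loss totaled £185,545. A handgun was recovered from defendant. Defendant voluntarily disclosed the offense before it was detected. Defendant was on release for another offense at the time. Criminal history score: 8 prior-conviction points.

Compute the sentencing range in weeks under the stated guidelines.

160-184 weeks

Base offense level for theft: 10.
S1 applies: 10 − 1 = 9.
S2 applies (level before this adjustment is 9 ≥ 9, so +3): 9 + 3 = 12.
S3 applies: 12 + 1 = 13.
S4 applies (level before this adjustment is 13 ≥ 10, so +4): 13 + 4 = 17.
S5 applies: 17 + 2 = 19.
Final offense level: 19.
Criminal history: 8 prior points → Category IV (6-12).
Level 19 falls in the 14-20 band.
Grid: Level 14-20 × Category IV = 160-184 weeks.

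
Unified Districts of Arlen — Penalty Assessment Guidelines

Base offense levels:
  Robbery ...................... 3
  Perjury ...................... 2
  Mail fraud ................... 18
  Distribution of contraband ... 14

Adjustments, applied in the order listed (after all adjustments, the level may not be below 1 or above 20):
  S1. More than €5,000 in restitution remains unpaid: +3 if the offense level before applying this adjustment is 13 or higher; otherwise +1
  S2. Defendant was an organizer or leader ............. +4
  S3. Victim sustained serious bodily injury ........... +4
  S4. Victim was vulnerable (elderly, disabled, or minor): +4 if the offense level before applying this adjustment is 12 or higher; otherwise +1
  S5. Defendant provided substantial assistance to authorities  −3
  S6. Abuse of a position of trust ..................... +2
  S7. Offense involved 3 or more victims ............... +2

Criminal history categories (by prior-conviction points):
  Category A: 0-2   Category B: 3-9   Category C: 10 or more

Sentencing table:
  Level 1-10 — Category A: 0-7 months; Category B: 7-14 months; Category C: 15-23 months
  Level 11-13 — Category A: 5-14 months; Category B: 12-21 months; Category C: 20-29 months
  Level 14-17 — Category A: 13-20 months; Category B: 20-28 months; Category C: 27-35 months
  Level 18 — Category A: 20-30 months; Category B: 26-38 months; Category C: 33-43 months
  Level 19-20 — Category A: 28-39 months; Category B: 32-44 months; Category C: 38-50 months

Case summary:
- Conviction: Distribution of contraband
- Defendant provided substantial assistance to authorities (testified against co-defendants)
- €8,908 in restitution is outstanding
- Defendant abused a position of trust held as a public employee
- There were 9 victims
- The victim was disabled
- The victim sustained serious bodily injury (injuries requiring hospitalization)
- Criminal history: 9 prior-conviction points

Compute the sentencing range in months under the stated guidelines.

32-44 months

Base offense level for distribution of contraband: 14.
S1 applies (level before this adjustment is 14 ≥ 13, so +3): 14 + 3 = 17.
S3 applies: 17 + 4 = 21.
S4 applies (level before this adjustment is 21 ≥ 12, so +4): 21 + 4 = 25.
S5 applies: 25 − 3 = 22.
S6 applies: 22 + 2 = 24.
S7 applies: 24 + 2 = 26.
Level 26 exceeds the maximum of 20; capped at 20.
Final offense level: 20.
Criminal history: 9 prior points → Category B (3-9).
Level 20 falls in the 19-20 band.
Grid: Level 19-20 × Category B = 32-44 months.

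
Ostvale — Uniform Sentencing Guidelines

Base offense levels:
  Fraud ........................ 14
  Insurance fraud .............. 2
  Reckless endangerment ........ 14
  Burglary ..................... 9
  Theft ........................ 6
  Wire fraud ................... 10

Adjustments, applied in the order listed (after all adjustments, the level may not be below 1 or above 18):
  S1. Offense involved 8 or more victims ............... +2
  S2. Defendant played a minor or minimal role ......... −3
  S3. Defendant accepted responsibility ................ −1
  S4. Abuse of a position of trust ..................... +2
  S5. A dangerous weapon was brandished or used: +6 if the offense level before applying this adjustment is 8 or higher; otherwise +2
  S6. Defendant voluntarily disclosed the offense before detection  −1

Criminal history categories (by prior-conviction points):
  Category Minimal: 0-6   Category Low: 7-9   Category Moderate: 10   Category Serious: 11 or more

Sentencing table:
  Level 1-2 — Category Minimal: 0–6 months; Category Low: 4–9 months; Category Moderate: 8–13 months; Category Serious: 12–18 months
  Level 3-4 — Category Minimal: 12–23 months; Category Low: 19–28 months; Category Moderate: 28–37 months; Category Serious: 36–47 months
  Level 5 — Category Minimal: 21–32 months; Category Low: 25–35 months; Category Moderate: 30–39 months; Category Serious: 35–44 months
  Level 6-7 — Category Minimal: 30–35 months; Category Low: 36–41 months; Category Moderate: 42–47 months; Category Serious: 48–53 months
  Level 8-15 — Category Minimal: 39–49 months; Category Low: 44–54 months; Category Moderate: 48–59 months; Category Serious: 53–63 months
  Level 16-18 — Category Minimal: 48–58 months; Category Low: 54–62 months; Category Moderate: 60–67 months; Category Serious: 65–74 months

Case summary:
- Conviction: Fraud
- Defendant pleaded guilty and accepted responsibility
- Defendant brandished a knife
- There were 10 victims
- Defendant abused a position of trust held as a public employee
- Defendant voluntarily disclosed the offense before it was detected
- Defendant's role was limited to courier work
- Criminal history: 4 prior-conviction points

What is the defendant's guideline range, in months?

48-58 months

Base offense level for fraud: 14.
S1 applies: 14 + 2 = 16.
S2 applies: 16 − 3 = 13.
S3 applies: 13 − 1 = 12.
S4 applies: 12 + 2 = 14.
S5 applies (level before this adjustment is 14 ≥ 8, so +6): 14 + 6 = 20.
S6 applies: 20 − 1 = 19.
Level 19 exceeds the maximum of 18; capped at 18.
Final offense level: 18.
Criminal history: 4 prior points → Category Minimal (0-6).
Level 18 falls in the 16-18 band.
Grid: Level 16-18 × Category Minimal = 48-58 months.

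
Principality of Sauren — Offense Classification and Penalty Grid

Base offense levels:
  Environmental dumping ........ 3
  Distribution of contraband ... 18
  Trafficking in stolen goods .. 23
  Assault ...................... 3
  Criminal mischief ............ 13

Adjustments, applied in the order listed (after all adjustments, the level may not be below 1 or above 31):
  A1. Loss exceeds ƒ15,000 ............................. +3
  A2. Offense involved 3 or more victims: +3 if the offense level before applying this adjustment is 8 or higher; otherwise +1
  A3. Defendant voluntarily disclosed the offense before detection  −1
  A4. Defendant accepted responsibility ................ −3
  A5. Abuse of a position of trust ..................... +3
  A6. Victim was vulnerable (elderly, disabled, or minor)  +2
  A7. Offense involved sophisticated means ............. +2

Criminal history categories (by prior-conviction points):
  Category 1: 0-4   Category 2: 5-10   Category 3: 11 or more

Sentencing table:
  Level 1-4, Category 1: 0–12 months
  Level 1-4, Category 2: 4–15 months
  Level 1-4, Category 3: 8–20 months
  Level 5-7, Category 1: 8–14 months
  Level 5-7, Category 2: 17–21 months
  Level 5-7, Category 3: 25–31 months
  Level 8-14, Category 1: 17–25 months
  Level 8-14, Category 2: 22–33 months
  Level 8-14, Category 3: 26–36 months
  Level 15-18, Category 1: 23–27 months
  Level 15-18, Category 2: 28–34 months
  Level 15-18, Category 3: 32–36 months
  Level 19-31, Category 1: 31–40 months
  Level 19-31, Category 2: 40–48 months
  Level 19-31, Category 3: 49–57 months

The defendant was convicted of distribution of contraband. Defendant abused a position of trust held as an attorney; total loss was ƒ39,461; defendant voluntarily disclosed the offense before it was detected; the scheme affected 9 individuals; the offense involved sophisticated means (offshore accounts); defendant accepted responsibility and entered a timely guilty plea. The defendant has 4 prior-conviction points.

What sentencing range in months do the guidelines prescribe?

Base offense level for distribution of contraband: 18.
A1 applies: 18 + 3 = 21.
A2 applies (level before this adjustment is 21 ≥ 8, so +3): 21 + 3 = 24.
A3 applies: 24 − 1 = 23.
A4 applies: 23 − 3 = 20.
A5 applies: 20 + 3 = 23.
A6 does not apply.
A7 applies: 23 + 2 = 25.
Final offense level: 25.
Criminal history: 4 prior points → Category 1 (0-4).
Level 25 falls in the 19-31 band.
Grid: Level 19-31 × Category 1 = 31-40 months.

31-40 months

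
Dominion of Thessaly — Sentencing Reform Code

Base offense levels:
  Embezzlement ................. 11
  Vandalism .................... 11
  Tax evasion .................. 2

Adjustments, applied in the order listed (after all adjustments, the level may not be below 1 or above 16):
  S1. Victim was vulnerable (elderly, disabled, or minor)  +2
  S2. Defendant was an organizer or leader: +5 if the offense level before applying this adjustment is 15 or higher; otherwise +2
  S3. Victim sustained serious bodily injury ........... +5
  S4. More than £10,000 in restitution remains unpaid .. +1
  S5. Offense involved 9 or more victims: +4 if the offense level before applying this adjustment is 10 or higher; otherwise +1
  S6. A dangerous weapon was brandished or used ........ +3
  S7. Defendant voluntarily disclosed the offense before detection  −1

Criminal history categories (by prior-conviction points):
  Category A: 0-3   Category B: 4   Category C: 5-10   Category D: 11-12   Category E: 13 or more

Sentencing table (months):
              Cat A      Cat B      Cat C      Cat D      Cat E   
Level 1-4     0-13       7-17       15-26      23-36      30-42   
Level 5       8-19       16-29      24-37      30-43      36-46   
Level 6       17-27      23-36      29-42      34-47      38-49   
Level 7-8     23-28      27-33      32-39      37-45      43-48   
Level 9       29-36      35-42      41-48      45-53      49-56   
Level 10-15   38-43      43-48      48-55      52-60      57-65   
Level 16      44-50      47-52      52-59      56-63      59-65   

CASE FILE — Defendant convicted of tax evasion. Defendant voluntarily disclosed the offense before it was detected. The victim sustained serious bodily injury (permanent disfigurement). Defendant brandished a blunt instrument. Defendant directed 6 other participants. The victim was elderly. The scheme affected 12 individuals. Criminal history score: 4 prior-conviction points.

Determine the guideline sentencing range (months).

47-52 months

Base offense level for tax evasion: 2.
S1 applies: 2 + 2 = 4.
S2 applies (level before this adjustment is 4 < 15, so +2): 4 + 2 = 6.
S3 applies: 6 + 5 = 11.
S5 applies (level before this adjustment is 11 ≥ 10, so +4): 11 + 4 = 15.
S6 applies: 15 + 3 = 18.
S7 applies: 18 − 1 = 17.
Level 17 exceeds the maximum of 16; capped at 16.
Final offense level: 16.
Criminal history: 4 prior points → Category B (4).
Level 16 falls in the 16 band.
Grid: Level 16 × Category B = 47-52 months.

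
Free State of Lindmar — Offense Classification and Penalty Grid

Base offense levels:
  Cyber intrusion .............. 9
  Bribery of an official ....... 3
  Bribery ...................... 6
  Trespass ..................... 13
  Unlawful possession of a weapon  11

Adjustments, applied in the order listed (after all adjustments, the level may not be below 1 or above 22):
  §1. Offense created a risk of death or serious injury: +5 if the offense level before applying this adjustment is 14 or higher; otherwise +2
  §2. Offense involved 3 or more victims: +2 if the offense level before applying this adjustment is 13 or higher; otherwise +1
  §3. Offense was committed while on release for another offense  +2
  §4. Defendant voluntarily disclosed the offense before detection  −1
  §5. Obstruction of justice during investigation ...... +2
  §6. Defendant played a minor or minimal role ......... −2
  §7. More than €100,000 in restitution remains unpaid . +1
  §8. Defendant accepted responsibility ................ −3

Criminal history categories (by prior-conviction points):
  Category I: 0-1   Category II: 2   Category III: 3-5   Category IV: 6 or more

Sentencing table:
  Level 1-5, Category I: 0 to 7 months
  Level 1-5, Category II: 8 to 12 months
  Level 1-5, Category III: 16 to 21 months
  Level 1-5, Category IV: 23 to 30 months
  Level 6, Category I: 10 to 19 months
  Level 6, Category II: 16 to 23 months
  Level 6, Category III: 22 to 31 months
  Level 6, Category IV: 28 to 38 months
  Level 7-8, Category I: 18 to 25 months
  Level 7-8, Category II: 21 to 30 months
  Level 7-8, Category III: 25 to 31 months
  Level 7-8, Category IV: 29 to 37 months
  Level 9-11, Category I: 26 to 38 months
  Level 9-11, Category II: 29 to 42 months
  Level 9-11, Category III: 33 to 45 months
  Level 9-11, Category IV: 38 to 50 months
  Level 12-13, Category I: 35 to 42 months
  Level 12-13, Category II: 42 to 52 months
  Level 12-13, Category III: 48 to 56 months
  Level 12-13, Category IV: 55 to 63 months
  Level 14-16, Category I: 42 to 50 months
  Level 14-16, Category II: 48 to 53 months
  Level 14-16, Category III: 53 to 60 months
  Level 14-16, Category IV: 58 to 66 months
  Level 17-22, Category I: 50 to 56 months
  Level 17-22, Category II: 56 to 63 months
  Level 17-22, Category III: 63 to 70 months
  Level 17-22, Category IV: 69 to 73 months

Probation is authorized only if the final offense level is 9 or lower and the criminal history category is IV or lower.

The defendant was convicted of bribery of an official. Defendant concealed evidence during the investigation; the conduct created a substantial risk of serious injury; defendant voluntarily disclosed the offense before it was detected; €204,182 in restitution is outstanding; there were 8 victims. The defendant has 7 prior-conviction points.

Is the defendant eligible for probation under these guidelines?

Base offense level for bribery of an official: 3.
§1 applies (level before this adjustment is 3 < 14, so +2): 3 + 2 = 5.
§2 applies (level before this adjustment is 5 < 13, so +1): 5 + 1 = 6.
§3 does not apply.
§4 applies: 6 − 1 = 5.
§5 applies: 5 + 2 = 7.
§7 applies: 7 + 1 = 8.
Final offense level: 8.
Criminal history: 7 prior points → Category IV (6+).
Level 8 falls in the 7-8 band.
Grid: Level 7-8 × Category IV = 29-37 months.
Probation check: level 8 ≤ 9 and category IV ≤ IV → eligible.

Yes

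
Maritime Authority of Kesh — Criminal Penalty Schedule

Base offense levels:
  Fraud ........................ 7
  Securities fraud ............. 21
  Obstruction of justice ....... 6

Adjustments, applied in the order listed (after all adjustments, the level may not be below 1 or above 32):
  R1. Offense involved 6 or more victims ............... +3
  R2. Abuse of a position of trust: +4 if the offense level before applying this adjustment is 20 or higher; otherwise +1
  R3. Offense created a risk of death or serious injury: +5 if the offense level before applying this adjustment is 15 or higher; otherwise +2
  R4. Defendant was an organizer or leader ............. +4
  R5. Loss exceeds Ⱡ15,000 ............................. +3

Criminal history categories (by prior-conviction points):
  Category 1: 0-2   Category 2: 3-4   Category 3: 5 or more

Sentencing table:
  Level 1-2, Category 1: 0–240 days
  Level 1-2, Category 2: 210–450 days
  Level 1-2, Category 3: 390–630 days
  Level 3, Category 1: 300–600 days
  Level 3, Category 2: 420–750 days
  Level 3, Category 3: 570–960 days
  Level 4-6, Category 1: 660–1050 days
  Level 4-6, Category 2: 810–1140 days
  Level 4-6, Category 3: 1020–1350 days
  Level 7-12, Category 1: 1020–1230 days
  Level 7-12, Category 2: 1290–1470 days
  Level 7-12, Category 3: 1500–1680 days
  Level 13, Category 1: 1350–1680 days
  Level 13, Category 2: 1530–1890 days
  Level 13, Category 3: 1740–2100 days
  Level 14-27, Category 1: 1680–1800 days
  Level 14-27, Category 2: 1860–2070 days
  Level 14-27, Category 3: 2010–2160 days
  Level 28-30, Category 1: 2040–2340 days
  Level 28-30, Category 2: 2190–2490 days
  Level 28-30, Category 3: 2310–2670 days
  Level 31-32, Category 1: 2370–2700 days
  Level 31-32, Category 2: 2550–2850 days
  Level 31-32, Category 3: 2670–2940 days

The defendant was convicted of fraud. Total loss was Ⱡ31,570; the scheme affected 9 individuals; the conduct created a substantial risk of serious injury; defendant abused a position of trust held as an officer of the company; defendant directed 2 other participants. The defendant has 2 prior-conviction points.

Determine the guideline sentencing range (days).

1680-1800 days

Base offense level for fraud: 7.
R1 applies: 7 + 3 = 10.
R2 applies (level before this adjustment is 10 < 20, so +1): 10 + 1 = 11.
R3 applies (level before this adjustment is 11 < 15, so +2): 11 + 2 = 13.
R4 applies: 13 + 4 = 17.
R5 applies: 17 + 3 = 20.
Final offense level: 20.
Criminal history: 2 prior points → Category 1 (0-2).
Level 20 falls in the 14-27 band.
Grid: Level 14-27 × Category 1 = 1680-1800 days.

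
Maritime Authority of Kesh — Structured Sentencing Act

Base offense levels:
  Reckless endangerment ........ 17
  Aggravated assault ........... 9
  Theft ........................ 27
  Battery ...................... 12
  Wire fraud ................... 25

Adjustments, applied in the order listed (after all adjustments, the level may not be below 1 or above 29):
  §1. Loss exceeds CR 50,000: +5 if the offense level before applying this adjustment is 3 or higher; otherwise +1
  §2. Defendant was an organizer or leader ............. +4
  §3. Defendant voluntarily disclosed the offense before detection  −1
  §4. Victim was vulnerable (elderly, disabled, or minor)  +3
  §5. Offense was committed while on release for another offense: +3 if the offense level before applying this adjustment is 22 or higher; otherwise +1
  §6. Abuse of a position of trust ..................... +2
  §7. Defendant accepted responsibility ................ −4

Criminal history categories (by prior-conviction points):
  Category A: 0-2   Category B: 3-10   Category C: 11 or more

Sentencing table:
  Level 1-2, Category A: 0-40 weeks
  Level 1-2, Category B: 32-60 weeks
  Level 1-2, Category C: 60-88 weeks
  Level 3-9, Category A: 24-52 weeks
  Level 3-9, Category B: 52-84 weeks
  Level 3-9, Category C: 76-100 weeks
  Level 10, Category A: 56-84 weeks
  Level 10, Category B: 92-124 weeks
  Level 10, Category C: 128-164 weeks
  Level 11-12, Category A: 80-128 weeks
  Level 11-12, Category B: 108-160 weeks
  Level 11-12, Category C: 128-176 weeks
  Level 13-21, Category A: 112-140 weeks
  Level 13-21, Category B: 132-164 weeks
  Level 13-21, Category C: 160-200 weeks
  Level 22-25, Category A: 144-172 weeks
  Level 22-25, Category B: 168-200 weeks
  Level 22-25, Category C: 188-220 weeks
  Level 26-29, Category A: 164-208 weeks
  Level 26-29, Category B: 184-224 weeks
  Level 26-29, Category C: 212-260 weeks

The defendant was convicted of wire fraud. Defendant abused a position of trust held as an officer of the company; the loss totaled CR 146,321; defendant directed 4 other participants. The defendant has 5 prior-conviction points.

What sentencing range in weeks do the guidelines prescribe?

184-224 weeks

Base offense level for wire fraud: 25.
§1 applies (level before this adjustment is 25 ≥ 3, so +5): 25 + 5 = 30.
§2 applies: 30 + 4 = 34.
§3 does not apply.
§6 applies: 34 + 2 = 36.
Level 36 exceeds the maximum of 29; capped at 29.
Final offense level: 29.
Criminal history: 5 prior points → Category B (3-10).
Level 29 falls in the 26-29 band.
Grid: Level 26-29 × Category B = 184-224 weeks.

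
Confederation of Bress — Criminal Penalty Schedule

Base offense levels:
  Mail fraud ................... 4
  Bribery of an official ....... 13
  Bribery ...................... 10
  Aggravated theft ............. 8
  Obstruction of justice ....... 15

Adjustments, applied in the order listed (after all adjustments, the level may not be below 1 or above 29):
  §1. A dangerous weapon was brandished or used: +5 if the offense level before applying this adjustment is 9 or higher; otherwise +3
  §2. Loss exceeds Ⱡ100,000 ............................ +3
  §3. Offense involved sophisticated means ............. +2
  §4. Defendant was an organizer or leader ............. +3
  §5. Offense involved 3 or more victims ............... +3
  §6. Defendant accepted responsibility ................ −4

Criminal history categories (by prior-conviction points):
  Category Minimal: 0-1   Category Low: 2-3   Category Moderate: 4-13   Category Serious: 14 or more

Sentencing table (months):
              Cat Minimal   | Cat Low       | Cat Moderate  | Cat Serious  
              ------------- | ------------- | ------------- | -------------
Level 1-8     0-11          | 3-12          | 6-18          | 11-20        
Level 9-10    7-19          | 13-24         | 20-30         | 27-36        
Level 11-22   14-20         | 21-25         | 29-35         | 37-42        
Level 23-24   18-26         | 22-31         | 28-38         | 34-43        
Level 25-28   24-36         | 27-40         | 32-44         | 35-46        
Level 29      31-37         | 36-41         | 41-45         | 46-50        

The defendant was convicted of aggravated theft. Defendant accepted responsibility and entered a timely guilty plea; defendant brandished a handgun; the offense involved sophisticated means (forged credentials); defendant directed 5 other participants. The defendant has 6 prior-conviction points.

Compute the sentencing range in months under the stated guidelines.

Base offense level for aggravated theft: 8.
§1 applies (level before this adjustment is 8 < 9, so +3): 8 + 3 = 11.
§3 applies: 11 + 2 = 13.
§4 applies: 13 + 3 = 16.
§6 applies: 16 − 4 = 12.
Final offense level: 12.
Criminal history: 6 prior points → Category Moderate (4-13).
Level 12 falls in the 11-22 band.
Grid: Level 11-22 × Category Moderate = 29-35 months.

29-35 months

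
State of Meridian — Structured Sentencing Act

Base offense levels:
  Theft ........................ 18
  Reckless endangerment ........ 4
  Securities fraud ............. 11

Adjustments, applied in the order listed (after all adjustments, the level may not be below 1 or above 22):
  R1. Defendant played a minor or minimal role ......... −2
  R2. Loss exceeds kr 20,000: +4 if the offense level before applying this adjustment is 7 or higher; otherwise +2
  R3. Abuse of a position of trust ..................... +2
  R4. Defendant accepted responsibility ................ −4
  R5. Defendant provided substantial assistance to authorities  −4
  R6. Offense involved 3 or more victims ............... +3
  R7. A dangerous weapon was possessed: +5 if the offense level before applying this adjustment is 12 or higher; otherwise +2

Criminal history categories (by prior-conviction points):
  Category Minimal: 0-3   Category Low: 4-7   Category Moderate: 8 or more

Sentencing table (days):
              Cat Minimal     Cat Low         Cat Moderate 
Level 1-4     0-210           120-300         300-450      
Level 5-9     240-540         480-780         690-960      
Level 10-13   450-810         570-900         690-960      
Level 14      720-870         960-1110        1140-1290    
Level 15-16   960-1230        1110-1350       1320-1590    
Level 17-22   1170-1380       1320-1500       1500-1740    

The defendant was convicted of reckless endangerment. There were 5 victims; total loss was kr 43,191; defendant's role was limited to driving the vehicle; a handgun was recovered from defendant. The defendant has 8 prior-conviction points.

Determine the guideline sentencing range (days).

690-960 days

Base offense level for reckless endangerment: 4.
R1 applies: 4 − 2 = 2.
R2 applies (level before this adjustment is 2 < 7, so +2): 2 + 2 = 4.
R3 does not apply.
R5 does not apply.
R6 applies: 4 + 3 = 7.
R7 applies (level before this adjustment is 7 < 12, so +2): 7 + 2 = 9.
Final offense level: 9.
Criminal history: 8 prior points → Category Moderate (8+).
Level 9 falls in the 5-9 band.
Grid: Level 5-9 × Category Moderate = 690-960 days.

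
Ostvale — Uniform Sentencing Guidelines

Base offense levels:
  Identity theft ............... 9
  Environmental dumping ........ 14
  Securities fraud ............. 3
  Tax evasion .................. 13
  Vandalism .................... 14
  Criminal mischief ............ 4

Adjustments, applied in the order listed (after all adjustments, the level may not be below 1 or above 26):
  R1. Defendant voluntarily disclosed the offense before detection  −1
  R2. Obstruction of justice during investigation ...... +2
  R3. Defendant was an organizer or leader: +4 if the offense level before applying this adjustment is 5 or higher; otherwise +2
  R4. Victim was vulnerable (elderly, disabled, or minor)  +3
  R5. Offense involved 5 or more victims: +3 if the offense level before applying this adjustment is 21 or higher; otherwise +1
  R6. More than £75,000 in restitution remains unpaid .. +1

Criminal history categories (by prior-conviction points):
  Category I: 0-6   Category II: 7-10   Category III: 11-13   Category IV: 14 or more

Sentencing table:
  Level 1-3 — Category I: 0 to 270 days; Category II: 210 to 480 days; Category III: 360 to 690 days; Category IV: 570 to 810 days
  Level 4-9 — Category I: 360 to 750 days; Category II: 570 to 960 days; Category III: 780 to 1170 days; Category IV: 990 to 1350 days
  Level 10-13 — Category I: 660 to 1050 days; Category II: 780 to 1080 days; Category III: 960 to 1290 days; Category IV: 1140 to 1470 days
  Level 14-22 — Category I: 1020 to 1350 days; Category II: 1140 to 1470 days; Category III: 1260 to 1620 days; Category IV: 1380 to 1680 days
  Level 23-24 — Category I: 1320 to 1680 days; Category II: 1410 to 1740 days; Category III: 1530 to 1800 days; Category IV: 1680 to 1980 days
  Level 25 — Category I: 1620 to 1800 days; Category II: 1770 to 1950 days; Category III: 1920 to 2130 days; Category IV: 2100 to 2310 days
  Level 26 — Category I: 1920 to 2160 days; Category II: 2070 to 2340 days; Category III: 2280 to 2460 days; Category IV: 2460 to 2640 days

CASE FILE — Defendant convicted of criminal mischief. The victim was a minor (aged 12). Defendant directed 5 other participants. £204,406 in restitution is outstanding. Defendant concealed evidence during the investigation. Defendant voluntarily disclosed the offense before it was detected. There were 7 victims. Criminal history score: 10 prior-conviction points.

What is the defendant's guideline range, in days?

Base offense level for criminal mischief: 4.
R1 applies: 4 − 1 = 3.
R2 applies: 3 + 2 = 5.
R3 applies (level before this adjustment is 5 ≥ 5, so +4): 5 + 4 = 9.
R4 applies: 9 + 3 = 12.
R5 applies (level before this adjustment is 12 < 21, so +1): 12 + 1 = 13.
R6 applies: 13 + 1 = 14.
Final offense level: 14.
Criminal history: 10 prior points → Category II (7-10).
Level 14 falls in the 14-22 band.
Grid: Level 14-22 × Category II = 1140-1470 days.

1140-1470 days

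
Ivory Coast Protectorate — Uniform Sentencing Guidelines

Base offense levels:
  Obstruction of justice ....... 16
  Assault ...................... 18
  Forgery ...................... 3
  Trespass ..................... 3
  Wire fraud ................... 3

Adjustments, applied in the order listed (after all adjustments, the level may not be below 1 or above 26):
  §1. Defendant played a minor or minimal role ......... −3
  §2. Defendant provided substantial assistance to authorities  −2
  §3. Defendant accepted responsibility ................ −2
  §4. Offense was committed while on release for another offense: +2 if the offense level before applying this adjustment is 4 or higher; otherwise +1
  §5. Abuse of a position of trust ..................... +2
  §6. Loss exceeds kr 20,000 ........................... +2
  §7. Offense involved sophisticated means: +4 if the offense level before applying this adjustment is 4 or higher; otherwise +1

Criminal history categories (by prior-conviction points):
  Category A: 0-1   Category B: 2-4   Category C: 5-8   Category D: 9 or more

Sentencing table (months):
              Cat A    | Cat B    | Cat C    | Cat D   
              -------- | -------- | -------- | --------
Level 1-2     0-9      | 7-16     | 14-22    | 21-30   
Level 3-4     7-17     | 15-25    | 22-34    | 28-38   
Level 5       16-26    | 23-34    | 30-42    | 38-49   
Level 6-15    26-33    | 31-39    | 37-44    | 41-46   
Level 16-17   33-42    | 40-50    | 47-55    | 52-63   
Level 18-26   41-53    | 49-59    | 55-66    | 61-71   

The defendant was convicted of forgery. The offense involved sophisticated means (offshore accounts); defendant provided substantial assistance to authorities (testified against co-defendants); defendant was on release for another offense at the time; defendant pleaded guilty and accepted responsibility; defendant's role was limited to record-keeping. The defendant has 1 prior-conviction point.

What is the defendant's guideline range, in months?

0-9 months

Base offense level for forgery: 3.
§1 applies: 3 − 3 = 0.
§2 applies: 0 − 2 = -2.
§3 applies: -2 − 2 = -4.
§4 applies (level before this adjustment is -4 < 4, so +1): -4 + 1 = -3.
§6 does not apply.
§7 applies (level before this adjustment is -3 < 4, so +1): -3 + 1 = -2.
Level -2 is below the minimum of 1; floored at 1.
Final offense level: 1.
Criminal history: 1 prior point → Category A (0-1).
Level 1 falls in the 1-2 band.
Grid: Level 1-2 × Category A = 0-9 months.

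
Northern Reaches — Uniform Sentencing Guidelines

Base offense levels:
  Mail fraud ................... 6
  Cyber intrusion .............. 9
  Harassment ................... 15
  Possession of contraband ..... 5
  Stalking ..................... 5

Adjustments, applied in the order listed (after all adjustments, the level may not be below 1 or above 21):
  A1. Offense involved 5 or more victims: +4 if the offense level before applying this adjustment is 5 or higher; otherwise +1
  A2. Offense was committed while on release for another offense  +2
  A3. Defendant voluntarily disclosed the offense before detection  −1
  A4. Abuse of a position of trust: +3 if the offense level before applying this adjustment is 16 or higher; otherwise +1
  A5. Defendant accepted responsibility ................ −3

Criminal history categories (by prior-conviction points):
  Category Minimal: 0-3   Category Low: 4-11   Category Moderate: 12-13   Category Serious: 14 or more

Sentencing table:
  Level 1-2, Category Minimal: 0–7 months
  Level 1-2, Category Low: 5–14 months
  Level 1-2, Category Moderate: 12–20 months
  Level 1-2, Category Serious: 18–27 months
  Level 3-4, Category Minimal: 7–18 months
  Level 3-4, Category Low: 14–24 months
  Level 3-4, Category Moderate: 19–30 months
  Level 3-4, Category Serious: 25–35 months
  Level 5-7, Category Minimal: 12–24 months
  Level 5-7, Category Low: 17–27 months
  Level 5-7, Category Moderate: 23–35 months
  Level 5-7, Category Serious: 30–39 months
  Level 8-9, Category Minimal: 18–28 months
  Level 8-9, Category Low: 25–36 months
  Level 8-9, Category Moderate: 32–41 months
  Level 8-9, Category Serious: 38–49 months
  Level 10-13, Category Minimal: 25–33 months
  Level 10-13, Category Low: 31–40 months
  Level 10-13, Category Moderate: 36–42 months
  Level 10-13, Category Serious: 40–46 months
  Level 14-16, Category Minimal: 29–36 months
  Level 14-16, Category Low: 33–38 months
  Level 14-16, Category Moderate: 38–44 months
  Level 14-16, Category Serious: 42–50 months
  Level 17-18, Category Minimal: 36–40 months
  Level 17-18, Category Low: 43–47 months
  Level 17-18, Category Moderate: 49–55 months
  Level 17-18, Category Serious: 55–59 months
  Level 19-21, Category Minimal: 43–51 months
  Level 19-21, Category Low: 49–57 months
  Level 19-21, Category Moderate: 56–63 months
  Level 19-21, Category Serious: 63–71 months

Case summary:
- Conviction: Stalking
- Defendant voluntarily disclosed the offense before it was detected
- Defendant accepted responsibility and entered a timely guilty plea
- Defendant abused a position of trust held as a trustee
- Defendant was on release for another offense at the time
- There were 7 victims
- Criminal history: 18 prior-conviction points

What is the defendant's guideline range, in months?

38-49 months

Base offense level for stalking: 5.
A1 applies (level before this adjustment is 5 ≥ 5, so +4): 5 + 4 = 9.
A2 applies: 9 + 2 = 11.
A3 applies: 11 − 1 = 10.
A4 applies (level before this adjustment is 10 < 16, so +1): 10 + 1 = 11.
A5 applies: 11 − 3 = 8.
Final offense level: 8.
Criminal history: 18 prior points → Category Serious (14+).
Level 8 falls in the 8-9 band.
Grid: Level 8-9 × Category Serious = 38-49 months.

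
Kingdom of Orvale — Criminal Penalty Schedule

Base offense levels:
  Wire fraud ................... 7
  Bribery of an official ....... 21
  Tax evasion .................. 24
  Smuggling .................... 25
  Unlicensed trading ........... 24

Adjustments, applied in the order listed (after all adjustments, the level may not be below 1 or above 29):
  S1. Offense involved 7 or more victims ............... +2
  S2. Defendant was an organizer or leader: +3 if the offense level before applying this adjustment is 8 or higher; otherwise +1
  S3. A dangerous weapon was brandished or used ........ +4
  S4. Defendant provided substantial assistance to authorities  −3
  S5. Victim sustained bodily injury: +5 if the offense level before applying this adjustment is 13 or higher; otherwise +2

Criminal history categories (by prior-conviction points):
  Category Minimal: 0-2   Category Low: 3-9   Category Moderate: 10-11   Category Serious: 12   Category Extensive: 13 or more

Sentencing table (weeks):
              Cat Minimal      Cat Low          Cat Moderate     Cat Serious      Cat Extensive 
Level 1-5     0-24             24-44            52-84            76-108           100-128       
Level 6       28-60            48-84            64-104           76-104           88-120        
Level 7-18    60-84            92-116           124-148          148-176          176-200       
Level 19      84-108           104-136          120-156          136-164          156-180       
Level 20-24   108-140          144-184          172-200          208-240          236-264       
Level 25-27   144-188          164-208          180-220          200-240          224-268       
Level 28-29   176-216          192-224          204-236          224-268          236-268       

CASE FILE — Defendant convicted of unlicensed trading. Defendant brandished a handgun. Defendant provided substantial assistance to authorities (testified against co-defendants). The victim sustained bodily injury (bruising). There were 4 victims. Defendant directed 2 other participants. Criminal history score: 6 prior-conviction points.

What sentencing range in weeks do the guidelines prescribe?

Base offense level for unlicensed trading: 24.
S2 applies (level before this adjustment is 24 ≥ 8, so +3): 24 + 3 = 27.
S3 applies: 27 + 4 = 31.
S4 applies: 31 − 3 = 28.
S5 applies (level before this adjustment is 28 ≥ 13, so +5): 28 + 5 = 33.
Level 33 exceeds the maximum of 29; capped at 29.
Final offense level: 29.
Criminal history: 6 prior points → Category Low (3-9).
Level 29 falls in the 28-29 band.
Grid: Level 28-29 × Category Low = 192-224 weeks.

192-224 weeks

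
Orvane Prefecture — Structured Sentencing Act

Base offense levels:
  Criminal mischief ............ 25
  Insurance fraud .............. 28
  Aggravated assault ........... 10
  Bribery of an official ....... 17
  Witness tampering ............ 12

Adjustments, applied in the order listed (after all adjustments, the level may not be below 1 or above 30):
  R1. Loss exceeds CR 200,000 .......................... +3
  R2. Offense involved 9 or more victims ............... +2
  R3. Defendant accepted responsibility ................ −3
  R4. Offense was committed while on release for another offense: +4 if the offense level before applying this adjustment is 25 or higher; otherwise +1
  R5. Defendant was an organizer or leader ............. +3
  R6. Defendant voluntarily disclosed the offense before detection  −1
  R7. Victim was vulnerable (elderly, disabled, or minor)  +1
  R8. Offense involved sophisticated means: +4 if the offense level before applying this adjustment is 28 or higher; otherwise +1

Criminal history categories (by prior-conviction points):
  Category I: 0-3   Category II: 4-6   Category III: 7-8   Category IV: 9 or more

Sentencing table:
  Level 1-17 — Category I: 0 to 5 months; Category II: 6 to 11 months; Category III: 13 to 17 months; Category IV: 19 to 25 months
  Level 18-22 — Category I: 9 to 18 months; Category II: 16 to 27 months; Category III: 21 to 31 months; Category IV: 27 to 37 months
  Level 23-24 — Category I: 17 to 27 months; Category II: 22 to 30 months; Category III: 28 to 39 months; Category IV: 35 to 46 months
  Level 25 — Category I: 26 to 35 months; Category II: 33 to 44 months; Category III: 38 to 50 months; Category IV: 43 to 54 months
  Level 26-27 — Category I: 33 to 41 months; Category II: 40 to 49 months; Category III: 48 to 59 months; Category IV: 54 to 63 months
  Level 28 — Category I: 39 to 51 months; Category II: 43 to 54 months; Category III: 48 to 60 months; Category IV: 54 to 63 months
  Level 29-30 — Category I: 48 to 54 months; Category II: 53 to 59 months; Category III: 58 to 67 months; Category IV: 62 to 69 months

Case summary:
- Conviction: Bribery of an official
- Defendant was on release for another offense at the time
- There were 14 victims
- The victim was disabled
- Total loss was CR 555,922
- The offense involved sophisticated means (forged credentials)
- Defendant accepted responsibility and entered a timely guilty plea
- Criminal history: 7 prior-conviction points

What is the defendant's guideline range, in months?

21-31 months

Base offense level for bribery of an official: 17.
R1 applies: 17 + 3 = 20.
R2 applies: 20 + 2 = 22.
R3 applies: 22 − 3 = 19.
R4 applies (level before this adjustment is 19 < 25, so +1): 19 + 1 = 20.
R5 does not apply.
R6 does not apply.
R7 applies: 20 + 1 = 21.
R8 applies (level before this adjustment is 21 < 28, so +1): 21 + 1 = 22.
Final offense level: 22.
Criminal history: 7 prior points → Category III (7-8).
Level 22 falls in the 18-22 band.
Grid: Level 18-22 × Category III = 21-31 months.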